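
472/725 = 472/725 = 0.65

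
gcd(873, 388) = 97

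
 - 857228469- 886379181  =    -  1743607650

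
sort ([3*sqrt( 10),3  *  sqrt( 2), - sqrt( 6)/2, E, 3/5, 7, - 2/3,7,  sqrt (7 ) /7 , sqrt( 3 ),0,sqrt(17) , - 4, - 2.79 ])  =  [ - 4,-2.79, - sqrt( 6 ) /2, - 2/3,0, sqrt(7 ) /7,3/5,sqrt( 3), E, sqrt(17),  3*sqrt(2),7,7, 3*sqrt(10)]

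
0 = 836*0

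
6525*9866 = 64375650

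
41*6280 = 257480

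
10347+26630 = 36977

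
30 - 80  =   - 50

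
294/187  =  1+107/187 = 1.57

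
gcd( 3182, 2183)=37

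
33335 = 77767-44432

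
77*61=4697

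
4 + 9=13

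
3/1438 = 3/1438= 0.00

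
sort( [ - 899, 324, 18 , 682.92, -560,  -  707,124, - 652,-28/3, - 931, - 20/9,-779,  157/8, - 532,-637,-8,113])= [ - 931,-899,-779, - 707, - 652, - 637, - 560,-532, - 28/3 ,-8,-20/9,18,157/8, 113 , 124,324, 682.92]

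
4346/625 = 4346/625 =6.95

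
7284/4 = 1821 = 1821.00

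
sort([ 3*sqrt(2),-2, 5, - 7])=[ - 7,  -  2,3*sqrt (2 ), 5 ]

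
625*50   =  31250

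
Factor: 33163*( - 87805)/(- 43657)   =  5^1* 13^1*17^1*149^( - 1)*293^( - 1) *1033^1*2551^1 = 2911877215/43657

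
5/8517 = 5/8517 = 0.00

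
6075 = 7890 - 1815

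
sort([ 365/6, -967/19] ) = [ - 967/19,365/6 ]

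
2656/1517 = 1 + 1139/1517  =  1.75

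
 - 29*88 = -2552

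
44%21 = 2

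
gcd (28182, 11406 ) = 6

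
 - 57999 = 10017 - 68016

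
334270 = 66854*5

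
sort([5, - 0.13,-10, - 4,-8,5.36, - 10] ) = [-10, - 10,-8,-4, - 0.13, 5, 5.36]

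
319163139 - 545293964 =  - 226130825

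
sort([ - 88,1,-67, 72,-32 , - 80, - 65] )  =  [-88, - 80,- 67, - 65,-32, 1, 72 ] 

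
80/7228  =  20/1807 = 0.01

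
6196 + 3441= 9637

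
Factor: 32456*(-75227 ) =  - 2441567512 = -  2^3*4057^1*75227^1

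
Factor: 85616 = 2^4*5351^1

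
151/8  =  151/8= 18.88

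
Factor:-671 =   -  11^1 * 61^1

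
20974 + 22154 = 43128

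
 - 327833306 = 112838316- 440671622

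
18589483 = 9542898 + 9046585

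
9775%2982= 829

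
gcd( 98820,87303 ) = 3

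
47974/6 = 7995+ 2/3 = 7995.67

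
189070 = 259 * 730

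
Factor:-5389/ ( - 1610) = 2^ ( - 1)*5^ ( - 1 ) * 7^(-1)*17^1*23^(-1 )*317^1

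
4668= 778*6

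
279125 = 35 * 7975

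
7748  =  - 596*( - 13 ) 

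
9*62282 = 560538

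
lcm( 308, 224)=2464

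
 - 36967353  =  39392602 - 76359955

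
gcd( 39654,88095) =3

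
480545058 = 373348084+107196974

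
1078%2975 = 1078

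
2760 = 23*120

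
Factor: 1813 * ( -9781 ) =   -  7^2*37^1*9781^1 = -  17732953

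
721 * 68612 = 49469252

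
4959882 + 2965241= 7925123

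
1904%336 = 224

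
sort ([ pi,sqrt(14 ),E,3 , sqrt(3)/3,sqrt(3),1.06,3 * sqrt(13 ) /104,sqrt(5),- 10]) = [ - 10, 3*sqrt(13 ) /104,sqrt( 3)/3, 1.06,sqrt( 3 ), sqrt(5),E, 3 , pi,sqrt(14)]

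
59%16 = 11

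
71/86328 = 71/86328  =  0.00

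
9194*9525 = 87572850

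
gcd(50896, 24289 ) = 1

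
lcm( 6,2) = 6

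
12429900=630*19730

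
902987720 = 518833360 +384154360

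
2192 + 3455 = 5647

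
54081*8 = 432648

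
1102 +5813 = 6915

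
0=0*229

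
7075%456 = 235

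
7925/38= 7925/38=208.55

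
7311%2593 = 2125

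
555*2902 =1610610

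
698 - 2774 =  - 2076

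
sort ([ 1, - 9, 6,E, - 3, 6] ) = [ - 9, - 3,  1, E,6, 6] 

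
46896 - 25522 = 21374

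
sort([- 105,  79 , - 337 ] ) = [ - 337,-105, 79]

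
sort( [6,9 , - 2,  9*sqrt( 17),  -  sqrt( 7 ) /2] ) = [ - 2, - sqrt (7 ) /2,6,9, 9*sqrt (17)] 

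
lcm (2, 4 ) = 4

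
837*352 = 294624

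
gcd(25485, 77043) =3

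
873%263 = 84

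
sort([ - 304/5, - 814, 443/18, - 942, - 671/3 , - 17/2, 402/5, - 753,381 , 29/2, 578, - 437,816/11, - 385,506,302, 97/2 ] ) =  [- 942 , - 814, - 753, - 437, - 385, - 671/3,-304/5, - 17/2, 29/2, 443/18, 97/2, 816/11, 402/5, 302, 381, 506, 578]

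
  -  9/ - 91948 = 9/91948 = 0.00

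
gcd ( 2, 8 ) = 2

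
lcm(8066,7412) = 274244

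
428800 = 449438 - 20638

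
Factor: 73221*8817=3^2*2939^1*24407^1  =  645589557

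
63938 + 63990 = 127928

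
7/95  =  7/95= 0.07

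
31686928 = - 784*(-40417 ) 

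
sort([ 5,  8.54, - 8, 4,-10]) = [ - 10,- 8,4, 5,8.54] 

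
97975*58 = 5682550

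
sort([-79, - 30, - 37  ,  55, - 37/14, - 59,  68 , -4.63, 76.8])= [-79,  -  59,- 37, - 30,  -  4.63, - 37/14,55  ,  68 , 76.8]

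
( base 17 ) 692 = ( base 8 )3541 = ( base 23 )3D3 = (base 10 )1889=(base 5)30024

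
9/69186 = 3/23062 = 0.00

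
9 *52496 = 472464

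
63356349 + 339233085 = 402589434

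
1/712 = 1/712 =0.00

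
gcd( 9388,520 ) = 4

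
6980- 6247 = 733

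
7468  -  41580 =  - 34112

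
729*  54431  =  39680199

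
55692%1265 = 32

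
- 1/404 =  - 1/404 = -0.00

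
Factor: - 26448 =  - 2^4  *  3^1*19^1*29^1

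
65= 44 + 21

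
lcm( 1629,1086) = 3258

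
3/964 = 3/964 = 0.00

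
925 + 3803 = 4728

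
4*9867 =39468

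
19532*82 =1601624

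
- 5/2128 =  - 1 + 2123/2128 = - 0.00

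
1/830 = 1/830  =  0.00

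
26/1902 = 13/951 = 0.01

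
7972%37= 17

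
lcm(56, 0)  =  0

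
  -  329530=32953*( - 10) 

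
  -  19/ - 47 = 19/47 = 0.40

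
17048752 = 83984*203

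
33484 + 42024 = 75508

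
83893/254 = 330  +  73/254 = 330.29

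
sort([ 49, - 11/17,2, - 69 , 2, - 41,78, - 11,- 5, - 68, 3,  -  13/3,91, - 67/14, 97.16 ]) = [ - 69, - 68, - 41,-11, - 5, - 67/14, - 13/3, - 11/17,2, 2,3,49,78,91,  97.16 ] 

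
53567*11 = 589237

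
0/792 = 0 = 0.00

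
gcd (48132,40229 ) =7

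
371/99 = 3 + 74/99 = 3.75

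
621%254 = 113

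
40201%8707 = 5373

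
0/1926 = 0 = 0.00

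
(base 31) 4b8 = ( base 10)4193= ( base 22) 8ed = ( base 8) 10141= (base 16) 1061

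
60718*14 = 850052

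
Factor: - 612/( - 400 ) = 2^( - 2) * 3^2*5^( - 2)*17^1 = 153/100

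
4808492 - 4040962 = 767530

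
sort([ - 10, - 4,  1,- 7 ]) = [ - 10, - 7,- 4, 1] 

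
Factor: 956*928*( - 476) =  - 2^9*7^1*17^1 *29^1*239^1 = -  422291968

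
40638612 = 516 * 78757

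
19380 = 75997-56617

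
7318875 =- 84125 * (-87)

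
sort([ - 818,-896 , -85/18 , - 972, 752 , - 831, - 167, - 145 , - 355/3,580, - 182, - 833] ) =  [ - 972, - 896, - 833, - 831 ,  -  818, - 182, - 167, - 145, - 355/3, - 85/18, 580, 752 ] 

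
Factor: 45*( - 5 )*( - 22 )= 4950 = 2^1*3^2  *5^2 * 11^1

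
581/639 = 581/639  =  0.91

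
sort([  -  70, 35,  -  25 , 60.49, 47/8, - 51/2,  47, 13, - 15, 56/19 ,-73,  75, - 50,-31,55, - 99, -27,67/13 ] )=[ - 99, - 73, - 70, - 50, - 31,- 27,-51/2, - 25,-15,56/19, 67/13, 47/8, 13,35,  47,55,60.49, 75 ]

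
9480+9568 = 19048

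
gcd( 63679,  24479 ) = 7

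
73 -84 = -11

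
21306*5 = 106530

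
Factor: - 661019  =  -661019^1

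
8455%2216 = 1807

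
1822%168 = 142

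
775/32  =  775/32  =  24.22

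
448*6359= 2848832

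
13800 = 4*3450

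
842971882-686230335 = 156741547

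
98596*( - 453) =-44663988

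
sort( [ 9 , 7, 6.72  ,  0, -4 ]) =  [ - 4,0,6.72 , 7, 9] 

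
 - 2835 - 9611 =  - 12446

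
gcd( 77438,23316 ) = 2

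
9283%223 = 140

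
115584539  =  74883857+40700682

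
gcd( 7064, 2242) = 2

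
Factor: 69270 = 2^1*3^1*5^1*2309^1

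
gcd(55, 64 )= 1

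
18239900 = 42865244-24625344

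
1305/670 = 261/134 = 1.95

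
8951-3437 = 5514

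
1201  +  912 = 2113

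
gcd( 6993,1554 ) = 777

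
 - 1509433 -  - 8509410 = 6999977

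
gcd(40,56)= 8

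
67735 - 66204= 1531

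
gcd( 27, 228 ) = 3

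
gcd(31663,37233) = 1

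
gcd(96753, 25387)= 1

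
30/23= 1+7/23 =1.30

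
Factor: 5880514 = 2^1*31^1 *94847^1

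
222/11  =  20 + 2/11=20.18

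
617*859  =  530003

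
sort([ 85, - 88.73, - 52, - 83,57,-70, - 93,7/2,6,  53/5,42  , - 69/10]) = [-93, - 88.73,-83, - 70, - 52, - 69/10, 7/2 , 6,53/5,42,  57,85]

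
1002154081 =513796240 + 488357841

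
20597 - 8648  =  11949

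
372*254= 94488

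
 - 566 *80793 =  -  45728838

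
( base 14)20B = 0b110010011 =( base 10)403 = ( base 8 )623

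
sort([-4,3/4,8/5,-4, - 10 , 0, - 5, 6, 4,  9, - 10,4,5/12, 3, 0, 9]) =[ - 10,  -  10, - 5,-4, - 4,0,0,5/12, 3/4,8/5, 3,4,4, 6 , 9 , 9]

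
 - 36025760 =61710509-97736269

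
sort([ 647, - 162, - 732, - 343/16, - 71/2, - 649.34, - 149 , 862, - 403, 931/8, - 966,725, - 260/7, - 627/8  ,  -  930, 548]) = [- 966, - 930, - 732 , - 649.34, - 403 ,-162,-149, - 627/8, - 260/7, - 71/2,-343/16  ,  931/8, 548, 647,725,862]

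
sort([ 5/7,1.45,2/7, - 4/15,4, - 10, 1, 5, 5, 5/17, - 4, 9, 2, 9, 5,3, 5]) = [ - 10, - 4,-4/15, 2/7  ,  5/17, 5/7, 1,1.45,2,3, 4, 5, 5,  5,5, 9,  9]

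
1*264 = 264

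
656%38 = 10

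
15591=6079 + 9512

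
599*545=326455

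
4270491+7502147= 11772638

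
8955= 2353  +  6602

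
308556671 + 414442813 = 722999484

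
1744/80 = 109/5= 21.80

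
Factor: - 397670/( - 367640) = 2^( - 2)*19^1*23^1* 101^( - 1 )=437/404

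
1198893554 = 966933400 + 231960154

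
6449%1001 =443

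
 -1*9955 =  - 9955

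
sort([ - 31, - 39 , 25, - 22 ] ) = [ - 39, - 31, - 22 , 25 ] 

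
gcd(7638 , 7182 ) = 114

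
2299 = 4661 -2362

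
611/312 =47/24 = 1.96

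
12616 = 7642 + 4974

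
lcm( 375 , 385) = 28875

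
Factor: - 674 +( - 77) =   -  751   =  - 751^1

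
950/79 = 12 + 2/79  =  12.03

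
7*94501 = 661507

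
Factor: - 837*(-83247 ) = 3^4*31^1*27749^1 = 69677739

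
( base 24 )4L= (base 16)75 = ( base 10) 117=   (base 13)90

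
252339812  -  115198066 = 137141746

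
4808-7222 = - 2414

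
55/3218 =55/3218 = 0.02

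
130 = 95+35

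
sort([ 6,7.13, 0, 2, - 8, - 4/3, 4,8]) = [ - 8, - 4/3,  0, 2 , 4, 6, 7.13,8]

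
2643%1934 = 709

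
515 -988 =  - 473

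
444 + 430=874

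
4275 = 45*95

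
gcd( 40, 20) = 20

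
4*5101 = 20404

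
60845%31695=29150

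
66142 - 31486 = 34656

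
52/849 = 52/849=0.06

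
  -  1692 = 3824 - 5516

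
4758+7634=12392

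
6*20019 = 120114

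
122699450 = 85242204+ 37457246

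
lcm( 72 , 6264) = 6264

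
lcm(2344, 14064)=14064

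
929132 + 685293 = 1614425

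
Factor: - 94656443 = -7^1*13522349^1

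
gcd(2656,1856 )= 32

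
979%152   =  67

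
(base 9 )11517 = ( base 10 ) 7711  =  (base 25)C8B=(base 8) 17037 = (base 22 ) FKB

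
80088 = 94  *852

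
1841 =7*263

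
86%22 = 20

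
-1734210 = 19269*( - 90)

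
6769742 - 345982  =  6423760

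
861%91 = 42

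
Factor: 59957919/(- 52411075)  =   - 3^2*5^ (-2)*7^2*79^1*349^ (-1 )*1721^1*6007^( - 1)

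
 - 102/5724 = - 17/954 = -0.02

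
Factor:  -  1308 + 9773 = 8465 = 5^1*1693^1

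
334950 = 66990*5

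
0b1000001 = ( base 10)65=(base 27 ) 2B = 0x41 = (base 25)2f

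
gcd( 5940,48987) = 9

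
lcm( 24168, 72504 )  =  72504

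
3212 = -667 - -3879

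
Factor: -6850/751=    - 2^1*5^2*137^1*751^( -1) 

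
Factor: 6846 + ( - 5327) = 7^2*31^1 = 1519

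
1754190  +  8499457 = 10253647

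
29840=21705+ 8135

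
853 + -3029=-2176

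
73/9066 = 73/9066= 0.01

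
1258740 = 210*5994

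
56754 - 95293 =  - 38539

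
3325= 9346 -6021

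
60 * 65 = 3900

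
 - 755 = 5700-6455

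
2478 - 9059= -6581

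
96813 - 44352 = 52461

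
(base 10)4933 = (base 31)544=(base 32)4q5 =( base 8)11505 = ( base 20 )c6d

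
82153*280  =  23002840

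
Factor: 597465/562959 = 935/881 = 5^1* 11^1*17^1 * 881^( -1 ) 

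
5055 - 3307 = 1748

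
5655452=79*71588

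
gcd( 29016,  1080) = 72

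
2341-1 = 2340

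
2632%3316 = 2632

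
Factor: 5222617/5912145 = 3^(  -  2 )*5^( -1 ) * 1091^1*4787^1*131381^( - 1 )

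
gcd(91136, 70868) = 4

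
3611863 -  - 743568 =4355431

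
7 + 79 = 86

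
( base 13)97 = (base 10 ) 124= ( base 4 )1330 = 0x7C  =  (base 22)5E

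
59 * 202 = 11918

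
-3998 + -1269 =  - 5267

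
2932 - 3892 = -960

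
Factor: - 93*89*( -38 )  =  2^1* 3^1* 19^1* 31^1*89^1 = 314526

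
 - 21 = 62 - 83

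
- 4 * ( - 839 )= 3356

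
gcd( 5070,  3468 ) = 6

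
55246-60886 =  - 5640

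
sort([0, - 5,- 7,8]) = [  -  7, - 5,0,8 ]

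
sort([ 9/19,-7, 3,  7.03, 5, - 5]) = [ -7,  -  5,9/19, 3, 5 , 7.03]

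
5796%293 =229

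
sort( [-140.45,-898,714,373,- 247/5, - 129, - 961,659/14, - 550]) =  [ - 961,  -  898, - 550, - 140.45,-129,  -  247/5,659/14, 373 , 714] 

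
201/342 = 67/114 = 0.59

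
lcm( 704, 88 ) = 704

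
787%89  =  75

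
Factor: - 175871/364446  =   - 443/918=- 2^( - 1)* 3^ ( - 3) * 17^( - 1 ) * 443^1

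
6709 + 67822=74531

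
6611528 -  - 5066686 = 11678214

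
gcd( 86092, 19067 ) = 1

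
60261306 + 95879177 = 156140483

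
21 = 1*21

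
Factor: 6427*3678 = 2^1*3^1 * 613^1*6427^1 = 23638506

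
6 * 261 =1566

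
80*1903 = 152240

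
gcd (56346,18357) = 3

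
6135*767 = 4705545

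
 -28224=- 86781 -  - 58557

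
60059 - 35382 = 24677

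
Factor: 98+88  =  2^1*3^1*31^1=186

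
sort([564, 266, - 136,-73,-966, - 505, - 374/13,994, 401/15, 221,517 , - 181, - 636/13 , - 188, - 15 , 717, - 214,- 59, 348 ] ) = [ - 966,-505, - 214, - 188, - 181, - 136,-73, - 59, - 636/13,-374/13,  -  15,401/15, 221,266,348,517,564,  717,994 ] 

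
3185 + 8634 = 11819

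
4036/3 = 1345 + 1/3 = 1345.33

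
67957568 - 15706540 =52251028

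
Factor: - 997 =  - 997^1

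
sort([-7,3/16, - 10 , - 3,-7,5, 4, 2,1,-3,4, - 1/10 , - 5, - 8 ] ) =[ - 10, - 8, - 7,  -  7 , - 5, - 3, -3,  -  1/10, 3/16, 1,2 , 4, 4,  5]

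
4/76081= 4/76081= 0.00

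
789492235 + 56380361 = 845872596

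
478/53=9 + 1/53=9.02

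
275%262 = 13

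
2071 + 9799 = 11870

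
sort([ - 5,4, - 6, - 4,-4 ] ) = [  -  6, - 5, - 4,-4,4 ]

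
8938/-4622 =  - 2 + 153/2311= - 1.93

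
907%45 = 7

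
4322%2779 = 1543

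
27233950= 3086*8825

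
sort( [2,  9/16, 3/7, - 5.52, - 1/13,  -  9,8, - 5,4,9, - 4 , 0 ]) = [ - 9, - 5.52, - 5, - 4 ,-1/13, 0, 3/7, 9/16, 2, 4, 8,9]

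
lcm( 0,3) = 0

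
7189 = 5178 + 2011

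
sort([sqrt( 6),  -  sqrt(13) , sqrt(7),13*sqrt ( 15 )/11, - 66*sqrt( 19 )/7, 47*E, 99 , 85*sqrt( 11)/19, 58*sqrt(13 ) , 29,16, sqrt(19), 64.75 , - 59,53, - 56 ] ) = [-59, - 56, - 66*sqrt(19)/7, - sqrt(13 ), sqrt(6 ), sqrt(7),  sqrt(19),13*sqrt(15 )/11, 85  *  sqrt(11) /19, 16, 29, 53,64.75, 99, 47*E, 58*sqrt(13)]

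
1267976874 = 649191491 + 618785383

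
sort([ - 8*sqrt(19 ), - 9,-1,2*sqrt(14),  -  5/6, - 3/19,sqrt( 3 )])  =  [ - 8*sqrt(19) , - 9,- 1 ,-5/6, - 3/19,sqrt(3 ),2*sqrt(14 )] 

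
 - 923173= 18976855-19900028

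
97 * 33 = 3201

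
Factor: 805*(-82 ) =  - 66010 = -2^1*5^1*7^1 * 23^1*41^1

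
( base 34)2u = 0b1100010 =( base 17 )5d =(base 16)62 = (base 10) 98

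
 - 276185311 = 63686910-339872221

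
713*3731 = 2660203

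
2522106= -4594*( - 549)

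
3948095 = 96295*41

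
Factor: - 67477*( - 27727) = 1870934779 = 7^1*17^1*233^1*67477^1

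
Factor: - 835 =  - 5^1*167^1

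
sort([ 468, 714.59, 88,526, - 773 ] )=[ - 773,  88,  468 , 526,714.59 ]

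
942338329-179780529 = 762557800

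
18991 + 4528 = 23519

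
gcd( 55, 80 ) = 5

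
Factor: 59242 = 2^1* 19^1*1559^1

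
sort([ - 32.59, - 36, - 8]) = [-36 ,-32.59, - 8]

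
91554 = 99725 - 8171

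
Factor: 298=2^1*149^1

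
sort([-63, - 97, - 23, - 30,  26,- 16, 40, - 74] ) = [ - 97,- 74,-63, - 30,-23, -16,26, 40]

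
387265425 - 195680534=191584891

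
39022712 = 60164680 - 21141968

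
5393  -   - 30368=35761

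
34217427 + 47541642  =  81759069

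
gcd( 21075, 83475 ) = 75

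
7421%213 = 179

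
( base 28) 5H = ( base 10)157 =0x9d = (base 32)4t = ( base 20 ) 7h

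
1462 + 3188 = 4650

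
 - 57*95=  - 5415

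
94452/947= 99+699/947 = 99.74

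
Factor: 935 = 5^1*11^1* 17^1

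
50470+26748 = 77218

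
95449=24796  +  70653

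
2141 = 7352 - 5211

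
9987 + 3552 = 13539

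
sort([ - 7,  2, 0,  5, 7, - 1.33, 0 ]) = [ - 7,-1.33,0 , 0 , 2, 5, 7 ]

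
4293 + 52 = 4345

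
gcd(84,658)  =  14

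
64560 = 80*807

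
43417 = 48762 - 5345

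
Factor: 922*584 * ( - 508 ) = -273531584  =  - 2^6 * 73^1*127^1 * 461^1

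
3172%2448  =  724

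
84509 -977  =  83532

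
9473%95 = 68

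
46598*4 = 186392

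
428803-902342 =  -473539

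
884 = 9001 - 8117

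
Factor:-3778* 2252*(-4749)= 40404757944 = 2^3*3^1*563^1* 1583^1*1889^1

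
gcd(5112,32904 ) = 72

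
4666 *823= 3840118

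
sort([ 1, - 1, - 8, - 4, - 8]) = [ - 8, - 8, - 4, - 1, 1]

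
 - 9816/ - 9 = 3272/3 = 1090.67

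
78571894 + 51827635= 130399529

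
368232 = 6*61372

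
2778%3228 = 2778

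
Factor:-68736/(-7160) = 48/5 = 2^4 * 3^1*5^(  -  1)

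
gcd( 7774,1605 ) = 1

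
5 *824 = 4120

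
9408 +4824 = 14232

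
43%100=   43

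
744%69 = 54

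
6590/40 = 659/4 = 164.75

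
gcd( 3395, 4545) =5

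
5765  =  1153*5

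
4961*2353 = 11673233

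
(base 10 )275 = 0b100010011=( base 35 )7U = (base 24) BB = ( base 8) 423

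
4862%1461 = 479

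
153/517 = 153/517 = 0.30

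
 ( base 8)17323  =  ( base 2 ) 1111011010011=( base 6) 100311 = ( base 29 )9B3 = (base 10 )7891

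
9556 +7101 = 16657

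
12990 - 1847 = 11143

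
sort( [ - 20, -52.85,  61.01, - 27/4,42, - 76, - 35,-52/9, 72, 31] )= [ - 76, - 52.85, - 35, - 20, - 27/4, - 52/9,31,42 , 61.01, 72]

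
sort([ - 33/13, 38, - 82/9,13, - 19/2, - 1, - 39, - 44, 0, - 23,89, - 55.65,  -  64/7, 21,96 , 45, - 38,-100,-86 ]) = [ - 100, - 86, - 55.65, - 44, - 39, - 38 ,  -  23, - 19/2, - 64/7, - 82/9, - 33/13, - 1,0,13, 21,  38,45, 89,96 ]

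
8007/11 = 8007/11 = 727.91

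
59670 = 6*9945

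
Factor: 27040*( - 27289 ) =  - 2^5 * 5^1*13^2 * 29^1*941^1 = - 737894560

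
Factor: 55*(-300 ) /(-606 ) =2^1 * 5^3*11^1*101^( - 1 )= 2750/101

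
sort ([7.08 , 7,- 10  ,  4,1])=[ - 10,1,  4,  7,7.08 ]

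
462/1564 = 231/782  =  0.30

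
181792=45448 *4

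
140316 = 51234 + 89082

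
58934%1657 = 939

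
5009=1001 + 4008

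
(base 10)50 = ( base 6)122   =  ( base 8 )62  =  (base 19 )2c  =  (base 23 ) 24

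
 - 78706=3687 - 82393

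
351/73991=351/73991= 0.00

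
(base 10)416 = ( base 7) 1133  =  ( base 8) 640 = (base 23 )i2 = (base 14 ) 21A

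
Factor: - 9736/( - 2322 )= 2^2*3^( - 3)*43^( - 1)*1217^1 = 4868/1161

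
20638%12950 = 7688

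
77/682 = 7/62 = 0.11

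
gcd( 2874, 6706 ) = 958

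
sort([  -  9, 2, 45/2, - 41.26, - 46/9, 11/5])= [  -  41.26,-9 , - 46/9,2, 11/5, 45/2 ] 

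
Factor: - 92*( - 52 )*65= 2^4*5^1 * 13^2*23^1 = 310960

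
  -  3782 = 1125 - 4907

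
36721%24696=12025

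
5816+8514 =14330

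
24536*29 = 711544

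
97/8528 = 97/8528 = 0.01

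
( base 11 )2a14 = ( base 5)111022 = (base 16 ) f2f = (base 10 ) 3887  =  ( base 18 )BHH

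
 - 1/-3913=1/3913  =  0.00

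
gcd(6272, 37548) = 28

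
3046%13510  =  3046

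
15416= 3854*4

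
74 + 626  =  700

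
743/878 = 743/878 =0.85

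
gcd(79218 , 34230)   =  978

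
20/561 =20/561 = 0.04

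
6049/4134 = 1 + 1915/4134 = 1.46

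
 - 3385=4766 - 8151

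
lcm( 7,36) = 252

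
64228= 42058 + 22170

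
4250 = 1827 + 2423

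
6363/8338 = 6363/8338 = 0.76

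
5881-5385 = 496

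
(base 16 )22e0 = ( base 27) C6I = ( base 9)13220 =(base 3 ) 110020200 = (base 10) 8928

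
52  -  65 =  - 13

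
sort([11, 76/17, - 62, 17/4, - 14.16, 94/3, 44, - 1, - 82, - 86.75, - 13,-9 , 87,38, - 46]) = [ - 86.75, - 82, - 62, - 46, - 14.16 , - 13, - 9,  -  1,17/4,76/17, 11, 94/3,38,  44, 87]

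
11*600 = 6600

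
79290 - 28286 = 51004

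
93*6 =558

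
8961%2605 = 1146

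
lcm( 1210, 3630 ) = 3630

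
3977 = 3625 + 352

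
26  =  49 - 23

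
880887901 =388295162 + 492592739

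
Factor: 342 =2^1*3^2*19^1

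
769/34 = 22 + 21/34= 22.62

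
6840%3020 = 800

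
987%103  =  60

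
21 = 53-32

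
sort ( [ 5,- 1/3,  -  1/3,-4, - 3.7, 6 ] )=[-4, -3.7, - 1/3, - 1/3,5,6 ] 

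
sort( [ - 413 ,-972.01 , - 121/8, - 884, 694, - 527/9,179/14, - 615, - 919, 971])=[ - 972.01, - 919,-884, - 615, - 413,  -  527/9, - 121/8,179/14, 694,971 ]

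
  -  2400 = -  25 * 96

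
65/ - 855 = - 13/171 = -0.08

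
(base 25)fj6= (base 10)9856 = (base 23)iec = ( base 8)23200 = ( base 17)201D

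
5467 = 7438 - 1971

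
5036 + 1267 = 6303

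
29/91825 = 29/91825  =  0.00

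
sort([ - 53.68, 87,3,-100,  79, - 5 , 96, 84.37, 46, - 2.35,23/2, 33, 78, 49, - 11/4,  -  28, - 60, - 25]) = [-100, - 60, - 53.68, - 28, - 25,-5,  -  11/4,  -  2.35,3,  23/2, 33, 46, 49,78, 79,84.37, 87, 96 ] 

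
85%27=4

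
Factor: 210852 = 2^2*3^2*5857^1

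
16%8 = 0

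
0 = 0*31670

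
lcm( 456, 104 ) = 5928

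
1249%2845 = 1249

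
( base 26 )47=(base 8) 157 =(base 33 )3c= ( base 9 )133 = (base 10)111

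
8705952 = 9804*888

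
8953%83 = 72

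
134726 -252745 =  - 118019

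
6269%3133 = 3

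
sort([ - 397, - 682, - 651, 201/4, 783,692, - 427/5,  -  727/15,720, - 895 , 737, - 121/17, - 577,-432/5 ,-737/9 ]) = [-895, - 682,-651,- 577, - 397, -432/5, - 427/5  , - 737/9,-727/15,  -  121/17, 201/4, 692, 720,737, 783]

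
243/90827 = 243/90827 = 0.00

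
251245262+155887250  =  407132512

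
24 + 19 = 43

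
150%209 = 150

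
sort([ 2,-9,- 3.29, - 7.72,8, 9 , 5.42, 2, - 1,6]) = [ - 9 , - 7.72, - 3.29, - 1,  2, 2, 5.42,6, 8,  9 ]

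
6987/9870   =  2329/3290 = 0.71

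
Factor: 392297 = 392297^1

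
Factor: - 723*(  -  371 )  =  268233 = 3^1*7^1*53^1*241^1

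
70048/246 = 35024/123  =  284.75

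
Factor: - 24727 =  - 79^1*313^1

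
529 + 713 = 1242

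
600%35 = 5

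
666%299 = 68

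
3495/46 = 3495/46= 75.98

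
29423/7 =4203 + 2/7 = 4203.29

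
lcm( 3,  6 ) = 6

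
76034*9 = 684306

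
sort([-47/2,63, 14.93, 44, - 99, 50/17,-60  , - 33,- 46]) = [-99, - 60, - 46, - 33, - 47/2,  50/17,14.93, 44,63 ]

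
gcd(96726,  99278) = 2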